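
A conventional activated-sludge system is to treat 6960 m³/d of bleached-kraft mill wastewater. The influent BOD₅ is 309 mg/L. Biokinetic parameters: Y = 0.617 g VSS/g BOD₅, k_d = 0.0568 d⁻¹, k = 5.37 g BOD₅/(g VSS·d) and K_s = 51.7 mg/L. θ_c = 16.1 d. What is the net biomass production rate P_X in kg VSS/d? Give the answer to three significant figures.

From the Monod/SRT balance for a CMAS, S = K_s·(1+k_d θ_c)/[θ_c·(Y k − k_d) − 1] = 51.7 × (1 + 0.0568 × 16.1) / [16.1 × (0.617 × 5.37 − 0.0568) − 1] = 98.98 / 51.43 = 1.925 mg/L.
Y_obs = Y / (1 + k_d θ_c) = 0.617 / (1 + 0.0568 × 16.1) = 0.617 / 1.914 = 0.3223.
Mass of BOD₅ removed per day: Q(S₀ − S) = 6960 × 307.1 g/m³ = 2137 kg/d.
Net biomass production P_X = Y_obs × Q·(S₀ − S) = 0.3223 × 2137 = 688.8 kg VSS/d.

P_X ≈ 689 kg VSS/d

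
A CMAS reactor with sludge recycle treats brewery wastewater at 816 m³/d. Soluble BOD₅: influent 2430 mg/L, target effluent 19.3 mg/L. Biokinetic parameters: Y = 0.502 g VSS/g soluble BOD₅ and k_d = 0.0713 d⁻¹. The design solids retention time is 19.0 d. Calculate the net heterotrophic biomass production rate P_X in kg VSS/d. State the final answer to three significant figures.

P_X ≈ 419 kg VSS/d

The observed yield is Y_obs = Y/(1 + k_d·θ_c) = 0.502 / (1 + 0.0713 × 19.0) = 0.502 / 2.355 = 0.2132 g VSS per g soluble BOD₅ removed.
Substrate removed = Q·(S₀ − S) = 816 m³/d × (2430 − 19.3) g/m³ = 1.97×10^6 g/d = 1967 kg/d.
Net biomass production P_X = Y_obs × Q·(S₀ − S) = 0.2132 × 1967 = 419.4 kg VSS/d.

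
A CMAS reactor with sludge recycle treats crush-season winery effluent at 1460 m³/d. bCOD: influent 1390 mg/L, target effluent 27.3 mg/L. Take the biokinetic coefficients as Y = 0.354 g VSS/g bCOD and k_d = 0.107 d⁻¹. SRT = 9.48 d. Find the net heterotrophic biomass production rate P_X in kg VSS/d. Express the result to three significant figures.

Observed yield with endogenous decay: Y_obs = Y / (1 + k_d·θ_c) = 0.354 / (1 + 0.107 × 9.48) = 0.354 / 2.014 = 0.1757 g VSS/g bCOD.
Mass of bCOD removed per day: Q(S₀ − S) = 1460 × 1363 g/m³ = 1990 kg/d.
P_X = Y_obs · Q(S₀ − S) = 0.1757 × 1990 = 349.6 kg VSS/d.

P_X ≈ 350 kg VSS/d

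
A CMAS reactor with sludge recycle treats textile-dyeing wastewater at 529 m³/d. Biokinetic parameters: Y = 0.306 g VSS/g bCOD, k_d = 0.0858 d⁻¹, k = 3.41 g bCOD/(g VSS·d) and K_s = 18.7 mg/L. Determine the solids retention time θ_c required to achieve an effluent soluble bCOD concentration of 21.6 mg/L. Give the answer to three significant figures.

From 1/θ_c = Y·k·S/(K_s + S) − k_d: Y·k·S/(K_s+S) = 0.306 × 3.41 × 21.6 / (18.7 + 21.6) = 0.5593 d⁻¹.
1/θ_c = 0.5593 − 0.0858 = 0.4735 d⁻¹, so θ_c = 2.112 d.

θ_c ≈ 2.11 d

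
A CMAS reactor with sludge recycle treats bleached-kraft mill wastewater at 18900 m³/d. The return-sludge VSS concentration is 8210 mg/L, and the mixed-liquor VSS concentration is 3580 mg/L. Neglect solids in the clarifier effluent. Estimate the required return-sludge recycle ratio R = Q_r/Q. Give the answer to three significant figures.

R = Q_r/Q = X/(X_r − X) = 3580 / (8210 − 3580) = 0.7732.

R ≈ 0.773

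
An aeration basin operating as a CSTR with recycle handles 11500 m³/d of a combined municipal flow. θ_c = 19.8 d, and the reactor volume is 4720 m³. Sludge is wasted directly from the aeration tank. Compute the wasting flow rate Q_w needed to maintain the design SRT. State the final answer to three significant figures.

Q_w ≈ 238 m³/d

With mixed-liquor wasting, θ_c = V/Q_w, so Q_w = V/θ_c = 4720/19.8 = 238.4 m³/d.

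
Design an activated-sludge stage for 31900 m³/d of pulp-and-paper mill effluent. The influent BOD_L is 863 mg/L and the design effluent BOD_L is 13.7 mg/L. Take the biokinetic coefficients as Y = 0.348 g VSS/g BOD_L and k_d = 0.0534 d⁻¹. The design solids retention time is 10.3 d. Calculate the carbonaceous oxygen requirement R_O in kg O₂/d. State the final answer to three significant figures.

R_O ≈ 18500 kg O₂/d

Y_obs = Y / (1 + k_d θ_c) = 0.348 / (1 + 0.0534 × 10.3) = 0.348 / 1.550 = 0.2245.
Q·(S₀ − S) = 31900 × (863 − 13.7) × 10⁻³ = 27093 kg/d removed.
P_X = Y_obs·Q·(S₀ − S) = 0.2245 × 27093 = 6083 kg VSS/d.
R_O = Q·ΔS − 1.42 P_X = 27093 − 8637 = 18455 kg O₂/d.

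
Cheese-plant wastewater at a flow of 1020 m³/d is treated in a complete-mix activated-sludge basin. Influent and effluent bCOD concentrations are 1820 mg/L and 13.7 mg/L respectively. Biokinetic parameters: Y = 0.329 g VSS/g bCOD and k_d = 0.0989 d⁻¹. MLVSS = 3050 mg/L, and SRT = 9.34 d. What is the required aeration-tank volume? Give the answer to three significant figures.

V ≈ 965 m³

From the SRT design equation V = Y Q (S₀−S) θ_c / [X (1 + k_d θ_c)] = 0.329 × 1020 × (1820 − 13.7) × 9.34 / [3050 × (1 + 0.0989 × 9.34)] = 5.66×10^6 / 5867 = 964.9 m³.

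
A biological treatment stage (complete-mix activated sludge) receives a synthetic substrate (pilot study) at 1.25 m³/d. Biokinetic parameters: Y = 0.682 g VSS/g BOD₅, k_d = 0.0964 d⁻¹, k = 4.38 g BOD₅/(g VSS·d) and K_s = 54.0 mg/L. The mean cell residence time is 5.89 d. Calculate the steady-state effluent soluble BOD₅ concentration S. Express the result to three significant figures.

Effluent substrate depends only on kinetics and SRT: S = K_s(1 + k_d θ_c) / [θ_c(Yk − k_d) − 1] = 54.0 × (1 + 0.0964 × 5.89) / [5.89 × (0.682 × 4.38 − 0.0964) − 1] = 84.66 / 16.03 = 5.283 mg/L.

S ≈ 5.28 mg/L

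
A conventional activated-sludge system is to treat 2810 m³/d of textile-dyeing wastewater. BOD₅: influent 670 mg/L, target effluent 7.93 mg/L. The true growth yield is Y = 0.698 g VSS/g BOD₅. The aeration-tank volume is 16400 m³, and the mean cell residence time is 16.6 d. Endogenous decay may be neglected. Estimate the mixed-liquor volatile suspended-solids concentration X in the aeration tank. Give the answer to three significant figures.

X ≈ 1310 mg/L

From V·X = Y·Q·(S₀ − S)·θ_c (decay neglected): X = 0.698 × 2810 × (670 − 7.93) × 16.6 / 16400 = 1314 mg/L.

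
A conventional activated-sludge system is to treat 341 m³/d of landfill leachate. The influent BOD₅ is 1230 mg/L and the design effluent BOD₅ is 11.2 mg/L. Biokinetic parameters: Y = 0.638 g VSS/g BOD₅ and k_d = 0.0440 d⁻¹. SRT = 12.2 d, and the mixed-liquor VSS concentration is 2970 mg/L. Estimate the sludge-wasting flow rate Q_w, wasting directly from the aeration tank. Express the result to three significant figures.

Q_w ≈ 58.1 m³/d

Steady-state biomass mass balance: V·X·(1 + k_d·θ_c) = Y·Q·(S₀ − S)·θ_c, so V = 0.638 × 341 × (1230 − 11.2) × 12.2 / [2970 × (1 + 0.0440 × 12.2)] = 3.23×10^6 / 4564 = 708.8 m³.
With mixed-liquor wasting, θ_c = V/Q_w, so Q_w = V/θ_c = 708.8/12.2 = 58.09 m³/d.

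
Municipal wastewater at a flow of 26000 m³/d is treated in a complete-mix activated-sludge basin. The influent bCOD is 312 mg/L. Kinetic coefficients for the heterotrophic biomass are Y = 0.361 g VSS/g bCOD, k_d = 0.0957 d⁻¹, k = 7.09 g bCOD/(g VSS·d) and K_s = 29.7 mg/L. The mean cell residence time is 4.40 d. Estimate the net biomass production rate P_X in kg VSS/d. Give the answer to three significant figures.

P_X ≈ 2030 kg VSS/d

Effluent substrate depends only on kinetics and SRT: S = K_s(1 + k_d θ_c) / [θ_c(Yk − k_d) − 1] = 29.7 × (1 + 0.0957 × 4.40) / [4.40 × (0.361 × 7.09 − 0.0957) − 1] = 42.21 / 9.841 = 4.289 mg/L.
Y_obs = Y / (1 + k_d θ_c) = 0.361 / (1 + 0.0957 × 4.40) = 0.361 / 1.421 = 0.2540.
Substrate removed = Q·(S₀ − S) = 26000 m³/d × (312 − 4.29) g/m³ = 8×10^6 g/d = 8000 kg/d.
Net biomass production P_X = Y_obs × Q·(S₀ − S) = 0.2540 × 8000 = 2032 kg VSS/d.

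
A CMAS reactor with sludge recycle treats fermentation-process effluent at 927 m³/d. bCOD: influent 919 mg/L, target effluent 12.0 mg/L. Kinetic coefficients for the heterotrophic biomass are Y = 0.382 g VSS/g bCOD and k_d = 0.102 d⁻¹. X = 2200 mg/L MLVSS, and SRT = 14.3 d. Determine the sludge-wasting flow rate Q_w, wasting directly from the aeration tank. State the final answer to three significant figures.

Q_w ≈ 59.4 m³/d

From the SRT design equation V = Y Q (S₀−S) θ_c / [X (1 + k_d θ_c)] = 0.382 × 927 × (919 − 12.0) × 14.3 / [2200 × (1 + 0.102 × 14.3)] = 4.59×10^6 / 5409 = 849.1 m³.
For wasting at MLVSS concentration, Q_w = V/θ_c = 849.1/14.3 = 59.38 m³/d.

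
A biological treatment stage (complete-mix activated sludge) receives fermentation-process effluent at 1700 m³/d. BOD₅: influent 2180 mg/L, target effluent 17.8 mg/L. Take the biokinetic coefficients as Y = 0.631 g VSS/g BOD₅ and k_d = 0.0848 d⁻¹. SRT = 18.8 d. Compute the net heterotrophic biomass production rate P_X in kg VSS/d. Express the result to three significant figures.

Correct the yield for decay: Y_obs = Y/(1 + k_d θ_c) = 0.631 / (1 + 0.0848 × 18.8) = 0.631 / 2.594 = 0.2432.
Q·(S₀ − S) = 1700 × (2180 − 17.8) × 10⁻³ = 3676 kg/d removed.
Net biomass production P_X = Y_obs × Q·(S₀ − S) = 0.2432 × 3676 = 894.1 kg VSS/d.

P_X ≈ 894 kg VSS/d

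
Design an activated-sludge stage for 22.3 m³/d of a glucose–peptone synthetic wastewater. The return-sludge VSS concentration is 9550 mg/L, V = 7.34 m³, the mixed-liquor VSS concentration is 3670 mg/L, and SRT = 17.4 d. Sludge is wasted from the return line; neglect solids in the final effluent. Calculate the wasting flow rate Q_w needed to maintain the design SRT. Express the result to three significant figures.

Q_w ≈ 0.162 m³/d

Q_w = (V·X)/(θ_c X_r) = 7.340 × 3670 / (17.4 × 9550) = 0.1621 m³/d.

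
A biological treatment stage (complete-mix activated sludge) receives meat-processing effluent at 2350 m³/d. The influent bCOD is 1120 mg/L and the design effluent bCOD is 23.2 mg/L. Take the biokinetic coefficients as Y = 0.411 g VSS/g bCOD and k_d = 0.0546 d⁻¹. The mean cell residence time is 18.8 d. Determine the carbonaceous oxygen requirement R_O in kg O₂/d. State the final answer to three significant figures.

The observed yield is Y_obs = Y/(1 + k_d·θ_c) = 0.411 / (1 + 0.0546 × 18.8) = 0.411 / 2.026 = 0.2028 g VSS per g bCOD removed.
Q·(S₀ − S) = 2350 × (1120 − 23.2) × 10⁻³ = 2577 kg/d removed.
Biomass synthesised: P_X = Y_obs × 2577 = 522.8 kg VSS/d.
R_O = Q·ΔS − 1.42 P_X = 2577 − 742.3 = 1835 kg O₂/d.

R_O ≈ 1840 kg O₂/d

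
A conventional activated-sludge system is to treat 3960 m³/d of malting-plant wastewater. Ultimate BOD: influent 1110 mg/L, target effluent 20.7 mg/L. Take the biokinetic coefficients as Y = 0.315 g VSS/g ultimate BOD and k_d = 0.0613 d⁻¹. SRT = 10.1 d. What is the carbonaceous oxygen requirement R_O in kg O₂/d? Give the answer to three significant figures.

R_O ≈ 3120 kg O₂/d

Observed yield with endogenous decay: Y_obs = Y / (1 + k_d·θ_c) = 0.315 / (1 + 0.0613 × 10.1) = 0.315 / 1.619 = 0.1945 g VSS/g ultimate BOD.
Q·(S₀ − S) = 3960 × (1110 − 20.7) × 10⁻³ = 4314 kg/d removed.
Biomass synthesised: P_X = Y_obs × 4314 = 839.2 kg VSS/d.
Carbonaceous O₂ demand = substrate oxidised − cell-mass equivalent = 4314 − 1.42 × 839.2 = 3122 kg O₂/d.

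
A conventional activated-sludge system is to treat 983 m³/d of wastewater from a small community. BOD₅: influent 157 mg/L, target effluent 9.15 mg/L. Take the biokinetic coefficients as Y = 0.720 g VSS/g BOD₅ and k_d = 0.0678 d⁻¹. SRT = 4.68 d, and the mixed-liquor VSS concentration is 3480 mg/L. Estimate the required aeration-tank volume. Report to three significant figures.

V ≈ 107 m³

Rearranging the biomass balance for a CMAS with decay, V = Y·Q·ΔS·θ_c / [X·(1+k_d θ_c)] = 0.720 × 983 × (157 − 9.15) × 4.68 / [3480 × (1 + 0.0678 × 4.68)] = 4.9×10^5 / 4584 = 106.8 m³.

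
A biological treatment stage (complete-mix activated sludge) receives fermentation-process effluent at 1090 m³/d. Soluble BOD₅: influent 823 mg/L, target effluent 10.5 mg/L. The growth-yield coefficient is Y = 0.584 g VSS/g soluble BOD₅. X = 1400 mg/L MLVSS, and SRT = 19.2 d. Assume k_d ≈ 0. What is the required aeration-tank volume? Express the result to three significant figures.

Biomass mass balance (decay neglected): V·X = Y·Q·(S₀ − S)·θ_c, so V = 0.584 × 1090 × (823 − 10.5) × 19.2 / 1400 = 7093 m³.

V ≈ 7090 m³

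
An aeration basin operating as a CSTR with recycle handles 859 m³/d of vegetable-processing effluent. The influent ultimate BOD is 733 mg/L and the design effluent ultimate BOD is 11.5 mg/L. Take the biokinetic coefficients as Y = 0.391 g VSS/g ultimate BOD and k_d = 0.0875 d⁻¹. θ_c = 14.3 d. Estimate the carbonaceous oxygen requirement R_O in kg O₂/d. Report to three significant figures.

R_O ≈ 467 kg O₂/d

Y_obs = Y / (1 + k_d θ_c) = 0.391 / (1 + 0.0875 × 14.3) = 0.391 / 2.251 = 0.1737.
ΔS = 733 − 11.5 = 721.5 mg/L, so the substrate removal rate is 859 × 721.5/1000 = 619.8 kg ultimate BOD/d.
Biomass synthesised: P_X = Y_obs × 619.8 = 107.6 kg VSS/d.
R_O = Q·(S₀ − S) − 1.42·P_X = 619.8 − 1.42 × 107.6 = 466.9 kg O₂/d.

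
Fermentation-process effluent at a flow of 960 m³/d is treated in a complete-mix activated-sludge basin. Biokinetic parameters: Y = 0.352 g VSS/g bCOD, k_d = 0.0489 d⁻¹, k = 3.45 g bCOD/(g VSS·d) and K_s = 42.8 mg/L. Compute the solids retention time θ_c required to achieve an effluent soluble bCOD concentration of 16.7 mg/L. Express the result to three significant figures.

At the target effluent, Y k S/(K_s+S) = 0.352×3.45×16.7/59.50 = 0.3408 d⁻¹.
θ_c = 1/(μ − k_d) = 1/(0.3408 − 0.0489) = 1/0.2919 = 3.425 d.

θ_c ≈ 3.43 d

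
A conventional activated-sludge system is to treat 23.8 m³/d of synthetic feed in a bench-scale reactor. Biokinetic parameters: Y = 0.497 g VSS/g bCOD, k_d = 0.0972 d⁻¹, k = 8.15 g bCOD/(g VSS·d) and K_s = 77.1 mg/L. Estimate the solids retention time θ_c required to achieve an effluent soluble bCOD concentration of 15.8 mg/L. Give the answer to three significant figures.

θ_c ≈ 1.69 d

At the target effluent, Y k S/(K_s+S) = 0.497×8.15×15.8/92.90 = 0.6889 d⁻¹.
θ_c = 1/(μ − k_d) = 1/(0.6889 − 0.0972) = 1/0.5917 = 1.690 d.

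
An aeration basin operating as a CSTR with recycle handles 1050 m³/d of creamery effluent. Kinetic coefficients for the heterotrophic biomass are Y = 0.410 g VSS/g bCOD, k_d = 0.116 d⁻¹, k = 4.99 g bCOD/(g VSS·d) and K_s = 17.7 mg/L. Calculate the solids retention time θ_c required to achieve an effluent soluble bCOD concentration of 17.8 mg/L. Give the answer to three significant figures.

At the target effluent, Y k S/(K_s+S) = 0.410×4.99×17.8/35.50 = 1.026 d⁻¹.
1/θ_c = 1.026 − 0.116 = 0.9098 d⁻¹, so θ_c = 1.099 d.

θ_c ≈ 1.10 d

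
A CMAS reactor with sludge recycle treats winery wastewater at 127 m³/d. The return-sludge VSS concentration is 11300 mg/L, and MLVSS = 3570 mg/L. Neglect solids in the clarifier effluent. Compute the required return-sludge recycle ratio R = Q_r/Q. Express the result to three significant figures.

R ≈ 0.462

Solids balance on the clarifier gives (1+R)X = R·X_r, so R = X/(X_r − X) = 3570 / (11300 − 3570) = 0.4618.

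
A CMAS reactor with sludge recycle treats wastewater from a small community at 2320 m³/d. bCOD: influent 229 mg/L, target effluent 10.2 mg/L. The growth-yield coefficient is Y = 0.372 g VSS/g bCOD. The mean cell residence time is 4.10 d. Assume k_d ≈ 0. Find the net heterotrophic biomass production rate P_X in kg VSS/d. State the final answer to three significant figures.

Since k_d ≈ 0, Y_obs = Y = 0.372 g VSS/g bCOD.
Q·(S₀ − S) = 2320 × (229 − 10.2) × 10⁻³ = 507.6 kg/d removed.
Biomass produced: P_X = Y_obs·Q·ΔS = 0.3720 × 507.6 ≈ 188.8 kg VSS/d.

P_X ≈ 189 kg VSS/d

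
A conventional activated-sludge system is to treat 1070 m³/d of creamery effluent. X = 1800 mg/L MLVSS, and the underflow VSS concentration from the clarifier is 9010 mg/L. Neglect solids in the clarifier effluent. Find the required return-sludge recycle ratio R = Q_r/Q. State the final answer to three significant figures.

Mass balance around the secondary clarifier (neglecting effluent solids): R = X / (X_r − X) = 1800 / (9010 − 1800) = 0.2497.

R ≈ 0.250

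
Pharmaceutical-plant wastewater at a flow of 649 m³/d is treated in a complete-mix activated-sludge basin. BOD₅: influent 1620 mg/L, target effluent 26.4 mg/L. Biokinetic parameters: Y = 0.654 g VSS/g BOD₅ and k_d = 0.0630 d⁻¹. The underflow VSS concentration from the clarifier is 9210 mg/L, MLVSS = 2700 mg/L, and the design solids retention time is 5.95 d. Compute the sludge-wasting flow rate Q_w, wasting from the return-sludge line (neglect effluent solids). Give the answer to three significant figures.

Steady-state biomass mass balance: V·X·(1 + k_d·θ_c) = Y·Q·(S₀ − S)·θ_c, so V = 0.654 × 649 × (1620 − 26.4) × 5.95 / [2700 × (1 + 0.0630 × 5.95)] = 4.02×10^6 / 3712 = 1084 m³.
θ_c = V·X/(Q_w·X_r) when wasting from the recycle, so Q_w = V·X/(θ_c·X_r) = 1084 × 2700 / (5.95 × 9210) = 53.42 m³/d.

Q_w ≈ 53.4 m³/d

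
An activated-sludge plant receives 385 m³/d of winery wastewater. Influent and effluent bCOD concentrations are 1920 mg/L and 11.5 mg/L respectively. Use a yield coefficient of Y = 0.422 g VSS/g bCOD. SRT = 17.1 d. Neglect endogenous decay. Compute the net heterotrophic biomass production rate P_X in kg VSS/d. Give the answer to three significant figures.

P_X ≈ 310 kg VSS/d

No decay correction is needed, so Y_obs = Y = 0.422.
Mass of bCOD removed per day: Q(S₀ − S) = 385 × 1908 g/m³ = 734.8 kg/d.
P_X = Y_obs · Q(S₀ − S) = 0.4220 × 734.8 = 310.1 kg VSS/d.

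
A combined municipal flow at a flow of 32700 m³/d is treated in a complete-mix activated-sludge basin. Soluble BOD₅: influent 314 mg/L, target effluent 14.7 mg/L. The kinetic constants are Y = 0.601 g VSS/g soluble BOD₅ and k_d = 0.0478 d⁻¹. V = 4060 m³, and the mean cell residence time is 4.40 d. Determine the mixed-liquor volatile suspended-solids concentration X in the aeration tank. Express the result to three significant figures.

X = Y·Q·ΔS·θ_c / [V·(1 + k_d θ_c)] = 0.601 × 32700 × (314 − 14.7) × 4.40 / [4060 × (1 + 0.0478 × 4.40)] = 5267 mg/L.

X ≈ 5270 mg/L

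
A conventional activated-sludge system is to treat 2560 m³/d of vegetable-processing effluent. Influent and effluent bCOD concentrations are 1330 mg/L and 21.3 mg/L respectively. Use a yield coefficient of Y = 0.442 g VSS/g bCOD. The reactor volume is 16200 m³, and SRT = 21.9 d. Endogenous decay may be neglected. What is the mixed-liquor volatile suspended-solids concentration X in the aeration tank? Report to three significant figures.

X ≈ 2000 mg/L

X = Y·Q·ΔS·θ_c / V = 0.442 × 2560 × (1330 − 21.3) × 21.9 / 16200 = 2002 mg/L.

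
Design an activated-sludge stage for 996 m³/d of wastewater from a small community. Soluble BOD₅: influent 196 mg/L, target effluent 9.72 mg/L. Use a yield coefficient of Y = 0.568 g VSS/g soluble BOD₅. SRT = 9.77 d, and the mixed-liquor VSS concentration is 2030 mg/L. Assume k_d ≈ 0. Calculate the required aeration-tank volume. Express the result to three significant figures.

With k_d = 0 the design equation reduces to V = Y Q (S₀−S) θ_c / X = 0.568 × 996 × (196 − 9.72) × 9.77 / 2030 = 507.2 m³.

V ≈ 507 m³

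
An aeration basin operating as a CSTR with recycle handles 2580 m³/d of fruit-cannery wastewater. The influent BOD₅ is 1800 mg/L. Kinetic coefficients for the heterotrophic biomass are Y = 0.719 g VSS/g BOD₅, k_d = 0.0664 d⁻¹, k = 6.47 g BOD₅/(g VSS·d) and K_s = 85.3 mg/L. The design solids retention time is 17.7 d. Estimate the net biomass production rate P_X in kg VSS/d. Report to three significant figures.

P_X ≈ 1530 kg VSS/d

For a completely mixed reactor with recycle the Lawrence–McCarty relation gives S = K_s·(1 + k_d·θ_c) / [θ_c·(Y·k − k_d) − 1] = 85.3 × (1 + 0.0664 × 17.7) / [17.7 × (0.719 × 6.47 − 0.0664) − 1] = 185.6 / 80.16 = 2.315 mg/L.
Correct the yield for decay: Y_obs = Y/(1 + k_d θ_c) = 0.719 / (1 + 0.0664 × 17.7) = 0.719 / 2.175 = 0.3305.
Mass of BOD₅ removed per day: Q(S₀ − S) = 2580 × 1798 g/m³ = 4638 kg/d.
Net biomass production P_X = Y_obs × Q·(S₀ − S) = 0.3305 × 4638 = 1533 kg VSS/d.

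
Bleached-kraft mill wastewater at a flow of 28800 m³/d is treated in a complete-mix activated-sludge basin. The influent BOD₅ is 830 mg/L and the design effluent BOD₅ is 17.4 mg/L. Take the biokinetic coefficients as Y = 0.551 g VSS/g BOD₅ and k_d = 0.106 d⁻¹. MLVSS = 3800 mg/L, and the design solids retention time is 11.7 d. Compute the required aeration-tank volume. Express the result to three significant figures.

V ≈ 17700 m³

Steady-state biomass mass balance: V·X·(1 + k_d·θ_c) = Y·Q·(S₀ − S)·θ_c, so V = 0.551 × 28800 × (830 − 17.4) × 11.7 / [3800 × (1 + 0.106 × 11.7)] = 1.51×10^8 / 8513 = 17723 m³.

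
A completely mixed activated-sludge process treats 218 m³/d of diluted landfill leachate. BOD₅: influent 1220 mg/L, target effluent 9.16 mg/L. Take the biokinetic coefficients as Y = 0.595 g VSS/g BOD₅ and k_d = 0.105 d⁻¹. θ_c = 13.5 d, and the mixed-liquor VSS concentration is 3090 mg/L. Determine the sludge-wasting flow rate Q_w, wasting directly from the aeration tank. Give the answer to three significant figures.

Rearranging the biomass balance for a CMAS with decay, V = Y·Q·ΔS·θ_c / [X·(1+k_d θ_c)] = 0.595 × 218 × (1220 − 9.16) × 13.5 / [3090 × (1 + 0.105 × 13.5)] = 2.12×10^6 / 7470 = 283.8 m³.
Wasting from the aeration tank: Q_w = V / θ_c = 283.8 / 13.5 = 21.02 m³/d.

Q_w ≈ 21.0 m³/d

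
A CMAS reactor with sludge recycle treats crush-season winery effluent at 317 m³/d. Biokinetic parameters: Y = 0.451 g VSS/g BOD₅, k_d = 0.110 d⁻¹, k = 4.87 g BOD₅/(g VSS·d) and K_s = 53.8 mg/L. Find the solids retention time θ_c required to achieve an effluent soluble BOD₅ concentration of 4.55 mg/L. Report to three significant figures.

Specific growth rate at S = 4.55 mg/L: μ = YkS/(K_s+S) = 0.451·4.87·4.55/(53.8+4.55) = 0.1713 d⁻¹.
1/θ_c = 0.1713 − 0.110 = 0.06127 d⁻¹, so θ_c = 16.32 d.

θ_c ≈ 16.3 d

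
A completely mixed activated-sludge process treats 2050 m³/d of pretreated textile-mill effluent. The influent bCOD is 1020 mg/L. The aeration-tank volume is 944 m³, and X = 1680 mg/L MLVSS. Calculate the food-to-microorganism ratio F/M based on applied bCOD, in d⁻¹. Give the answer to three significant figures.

F/M ≈ 1.32 d⁻¹

F/M = Q·S₀ / (V·X) = 2050 × 1020 / (944.0 × 1680) = 1.318 g bCOD·(g VSS·d)⁻¹.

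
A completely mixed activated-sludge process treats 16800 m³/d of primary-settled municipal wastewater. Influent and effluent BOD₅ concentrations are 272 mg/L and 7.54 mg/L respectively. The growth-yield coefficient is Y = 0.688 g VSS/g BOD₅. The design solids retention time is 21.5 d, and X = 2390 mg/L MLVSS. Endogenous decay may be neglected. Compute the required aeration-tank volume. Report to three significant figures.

V ≈ 27500 m³

With k_d = 0 the design equation reduces to V = Y Q (S₀−S) θ_c / X = 0.688 × 16800 × (272 − 7.54) × 21.5 / 2390 = 27498 m³.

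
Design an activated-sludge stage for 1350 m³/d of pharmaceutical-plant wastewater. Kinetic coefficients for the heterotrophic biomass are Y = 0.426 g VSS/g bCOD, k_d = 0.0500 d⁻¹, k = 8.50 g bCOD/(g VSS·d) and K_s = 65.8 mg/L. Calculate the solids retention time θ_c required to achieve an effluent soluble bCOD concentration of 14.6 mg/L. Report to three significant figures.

Specific growth rate at S = 14.6 mg/L: μ = YkS/(K_s+S) = 0.426·8.50·14.6/(65.8+14.6) = 0.6575 d⁻¹.
1/θ_c = 0.6575 − 0.0500 = 0.6075 d⁻¹, so θ_c = 1.646 d.

θ_c ≈ 1.65 d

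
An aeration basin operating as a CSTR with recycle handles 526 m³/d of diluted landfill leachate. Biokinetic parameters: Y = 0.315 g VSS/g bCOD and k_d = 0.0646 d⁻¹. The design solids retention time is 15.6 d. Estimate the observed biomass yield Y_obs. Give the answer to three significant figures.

Y_obs ≈ 0.157 g VSS/g bCOD

Y_obs = Y / (1 + k_d θ_c) = 0.315 / (1 + 0.0646 × 15.6) = 0.315 / 2.008 = 0.1569.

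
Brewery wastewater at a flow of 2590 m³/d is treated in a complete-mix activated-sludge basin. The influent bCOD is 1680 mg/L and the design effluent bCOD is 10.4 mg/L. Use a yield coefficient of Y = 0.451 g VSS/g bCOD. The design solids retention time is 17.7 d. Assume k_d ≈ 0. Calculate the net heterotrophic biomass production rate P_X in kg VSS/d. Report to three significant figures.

Since k_d ≈ 0, Y_obs = Y = 0.451 g VSS/g bCOD.
Mass of bCOD removed per day: Q(S₀ − S) = 2590 × 1670 g/m³ = 4324 kg/d.
Biomass produced: P_X = Y_obs·Q·ΔS = 0.4510 × 4324 ≈ 1950 kg VSS/d.

P_X ≈ 1950 kg VSS/d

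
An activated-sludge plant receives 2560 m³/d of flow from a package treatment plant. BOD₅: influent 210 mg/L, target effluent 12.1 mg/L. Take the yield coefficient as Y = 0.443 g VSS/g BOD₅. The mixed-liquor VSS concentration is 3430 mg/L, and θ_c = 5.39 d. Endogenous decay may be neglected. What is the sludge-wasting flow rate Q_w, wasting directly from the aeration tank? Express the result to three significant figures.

Q_w ≈ 65.4 m³/d

Biomass mass balance (decay neglected): V·X = Y·Q·(S₀ − S)·θ_c, so V = 0.443 × 2560 × (210 − 12.1) × 5.39 / 3430 = 352.7 m³.
For wasting at MLVSS concentration, Q_w = V/θ_c = 352.7/5.39 = 65.43 m³/d.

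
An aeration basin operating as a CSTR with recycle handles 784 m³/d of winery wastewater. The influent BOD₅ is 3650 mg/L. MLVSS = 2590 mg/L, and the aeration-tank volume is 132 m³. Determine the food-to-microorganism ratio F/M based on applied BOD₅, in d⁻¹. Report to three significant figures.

F/M = applied load / biomass = Q·S₀/(V·X) = 784 × 3650 / (132.0 × 2590) = 8.370 d⁻¹.

F/M ≈ 8.37 d⁻¹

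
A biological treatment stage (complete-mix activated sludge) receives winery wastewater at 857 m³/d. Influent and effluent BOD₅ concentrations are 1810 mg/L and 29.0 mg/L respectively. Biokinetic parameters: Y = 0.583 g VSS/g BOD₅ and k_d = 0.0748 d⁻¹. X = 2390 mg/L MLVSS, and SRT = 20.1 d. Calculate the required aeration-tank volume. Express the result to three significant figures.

Rearranging the biomass balance for a CMAS with decay, V = Y·Q·ΔS·θ_c / [X·(1+k_d θ_c)] = 0.583 × 857 × (1810 − 29.0) × 20.1 / [2390 × (1 + 0.0748 × 20.1)] = 1.79×10^7 / 5983 = 2989 m³.

V ≈ 2990 m³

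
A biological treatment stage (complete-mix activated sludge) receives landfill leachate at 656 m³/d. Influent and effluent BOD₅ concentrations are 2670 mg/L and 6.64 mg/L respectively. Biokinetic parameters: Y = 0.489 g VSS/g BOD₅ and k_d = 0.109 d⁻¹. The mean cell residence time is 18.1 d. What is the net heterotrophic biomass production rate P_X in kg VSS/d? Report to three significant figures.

Correct the yield for decay: Y_obs = Y/(1 + k_d θ_c) = 0.489 / (1 + 0.109 × 18.1) = 0.489 / 2.973 = 0.1645.
Q·(S₀ − S) = 656 × (2670 − 6.64) × 10⁻³ = 1747 kg/d removed.
Net biomass production P_X = Y_obs × Q·(S₀ − S) = 0.1645 × 1747 = 287.4 kg VSS/d.

P_X ≈ 287 kg VSS/d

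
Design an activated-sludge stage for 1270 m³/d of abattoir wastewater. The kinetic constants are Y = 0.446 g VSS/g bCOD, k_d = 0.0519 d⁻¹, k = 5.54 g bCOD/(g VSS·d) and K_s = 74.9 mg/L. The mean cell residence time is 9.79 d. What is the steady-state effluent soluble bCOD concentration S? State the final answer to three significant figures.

S ≈ 4.98 mg/L

Effluent substrate depends only on kinetics and SRT: S = K_s(1 + k_d θ_c) / [θ_c(Yk − k_d) − 1] = 74.9 × (1 + 0.0519 × 9.79) / [9.79 × (0.446 × 5.54 − 0.0519) − 1] = 113.0 / 22.68 = 4.980 mg/L.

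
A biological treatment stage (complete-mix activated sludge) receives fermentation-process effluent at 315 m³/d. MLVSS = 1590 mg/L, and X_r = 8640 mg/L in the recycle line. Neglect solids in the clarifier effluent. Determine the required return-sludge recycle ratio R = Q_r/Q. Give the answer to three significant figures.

R ≈ 0.226

R = Q_r/Q = X/(X_r − X) = 1590 / (8640 − 1590) = 0.2255.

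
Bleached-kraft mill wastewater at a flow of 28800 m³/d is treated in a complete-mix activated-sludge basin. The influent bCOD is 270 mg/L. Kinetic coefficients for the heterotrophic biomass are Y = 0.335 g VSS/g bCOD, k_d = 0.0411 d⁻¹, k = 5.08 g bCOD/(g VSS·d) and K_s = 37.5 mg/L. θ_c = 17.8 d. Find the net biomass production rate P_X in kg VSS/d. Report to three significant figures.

From the Monod/SRT balance for a CMAS, S = K_s·(1+k_d θ_c)/[θ_c·(Y k − k_d) − 1] = 37.5 × (1 + 0.0411 × 17.8) / [17.8 × (0.335 × 5.08 − 0.0411) − 1] = 64.93 / 28.56 = 2.274 mg/L.
The observed yield is Y_obs = Y/(1 + k_d·θ_c) = 0.335 / (1 + 0.0411 × 17.8) = 0.335 / 1.732 = 0.1935 g VSS per g bCOD removed.
Mass of bCOD removed per day: Q(S₀ − S) = 28800 × 267.7 g/m³ = 7711 kg/d.
P_X = Y_obs · Q(S₀ − S) = 0.1935 × 7711 = 1492 kg VSS/d.

P_X ≈ 1490 kg VSS/d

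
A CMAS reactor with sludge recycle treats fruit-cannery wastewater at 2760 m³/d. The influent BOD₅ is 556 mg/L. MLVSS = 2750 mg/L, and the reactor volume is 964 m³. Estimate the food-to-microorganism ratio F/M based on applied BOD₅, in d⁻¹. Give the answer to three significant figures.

F/M ≈ 0.579 d⁻¹

F/M = Q·S₀ / (V·X) = 2760 × 556 / (964.0 × 2750) = 0.5789 g BOD₅·(g VSS·d)⁻¹.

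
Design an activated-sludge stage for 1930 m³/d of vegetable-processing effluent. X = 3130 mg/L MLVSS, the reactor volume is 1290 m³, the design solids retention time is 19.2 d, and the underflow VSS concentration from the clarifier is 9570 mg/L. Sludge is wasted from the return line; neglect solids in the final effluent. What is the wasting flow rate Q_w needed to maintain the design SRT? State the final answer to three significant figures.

Wasting from the return line (neglecting effluent solids): Q_w = V·X / (θ_c·X_r) = 1290 × 3130 / (19.2 × 9570) = 21.97 m³/d.

Q_w ≈ 22.0 m³/d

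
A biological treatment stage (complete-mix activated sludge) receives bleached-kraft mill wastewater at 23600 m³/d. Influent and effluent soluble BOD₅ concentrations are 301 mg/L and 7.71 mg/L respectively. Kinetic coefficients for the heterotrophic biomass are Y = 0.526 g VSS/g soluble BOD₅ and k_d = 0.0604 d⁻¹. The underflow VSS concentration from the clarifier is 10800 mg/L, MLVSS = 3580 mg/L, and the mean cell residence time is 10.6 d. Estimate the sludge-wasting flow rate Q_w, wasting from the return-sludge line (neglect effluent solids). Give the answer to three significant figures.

Q_w ≈ 206 m³/d

Rearranging the biomass balance for a CMAS with decay, V = Y·Q·ΔS·θ_c / [X·(1+k_d θ_c)] = 0.526 × 23600 × (301 − 7.71) × 10.6 / [3580 × (1 + 0.0604 × 10.6)] = 3.86×10^7 / 5872 = 6572 m³.
θ_c = V·X/(Q_w·X_r) when wasting from the recycle, so Q_w = V·X/(θ_c·X_r) = 6572 × 3580 / (10.6 × 10800) = 205.5 m³/d.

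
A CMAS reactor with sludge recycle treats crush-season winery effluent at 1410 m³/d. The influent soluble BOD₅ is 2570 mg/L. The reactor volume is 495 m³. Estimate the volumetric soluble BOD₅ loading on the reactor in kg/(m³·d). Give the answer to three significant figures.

L_v = Q S₀ / V = 1410 × 2570 × 10⁻³ / 495.0 = 7.321 kg/(m³·d).

L_v ≈ 7.32 kg soluble BOD₅/(m³·d)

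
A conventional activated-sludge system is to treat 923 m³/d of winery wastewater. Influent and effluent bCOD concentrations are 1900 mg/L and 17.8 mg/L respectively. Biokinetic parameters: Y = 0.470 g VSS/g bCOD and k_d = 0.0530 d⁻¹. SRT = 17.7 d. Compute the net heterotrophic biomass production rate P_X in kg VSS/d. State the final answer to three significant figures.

P_X ≈ 421 kg VSS/d

The observed yield is Y_obs = Y/(1 + k_d·θ_c) = 0.470 / (1 + 0.0530 × 17.7) = 0.470 / 1.938 = 0.2425 g VSS per g bCOD removed.
Substrate removed = Q·(S₀ − S) = 923 m³/d × (1900 − 17.8) g/m³ = 1.74×10^6 g/d = 1737 kg/d.
P_X = Y_obs · Q(S₀ − S) = 0.2425 × 1737 = 421.3 kg VSS/d.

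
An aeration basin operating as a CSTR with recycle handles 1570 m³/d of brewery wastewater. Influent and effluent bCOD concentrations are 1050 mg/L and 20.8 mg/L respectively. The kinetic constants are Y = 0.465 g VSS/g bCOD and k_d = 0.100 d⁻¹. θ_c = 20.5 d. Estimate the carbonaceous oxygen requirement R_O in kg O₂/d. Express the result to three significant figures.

R_O ≈ 1270 kg O₂/d

Y_obs = Y / (1 + k_d θ_c) = 0.465 / (1 + 0.100 × 20.5) = 0.465 / 3.050 = 0.1525.
Mass of bCOD removed per day: Q(S₀ − S) = 1570 × 1029 g/m³ = 1616 kg/d.
Net sludge production P_X = 0.1525 × 1616 = 246.3 kg VSS/d.
Carbonaceous O₂ demand = substrate oxidised − cell-mass equivalent = 1616 − 1.42 × 246.3 = 1266 kg O₂/d.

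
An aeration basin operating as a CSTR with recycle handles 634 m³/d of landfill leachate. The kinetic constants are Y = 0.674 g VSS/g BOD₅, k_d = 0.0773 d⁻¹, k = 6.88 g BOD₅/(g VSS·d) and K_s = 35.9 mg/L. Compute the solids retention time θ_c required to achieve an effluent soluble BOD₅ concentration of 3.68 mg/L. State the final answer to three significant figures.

θ_c ≈ 2.83 d

At the target effluent, Y k S/(K_s+S) = 0.674×6.88×3.68/39.58 = 0.4311 d⁻¹.
Then 1/θ_c = μ − k_d = 0.4311 − 0.0773 = 0.3538 d⁻¹, giving θ_c = 2.826 d.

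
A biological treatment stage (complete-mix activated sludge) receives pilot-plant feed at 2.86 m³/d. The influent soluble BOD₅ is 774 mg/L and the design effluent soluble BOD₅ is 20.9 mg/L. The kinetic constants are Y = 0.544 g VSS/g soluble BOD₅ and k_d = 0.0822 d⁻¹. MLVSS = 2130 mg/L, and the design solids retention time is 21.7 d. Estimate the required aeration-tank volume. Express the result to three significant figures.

V ≈ 4.29 m³

Rearranging the biomass balance for a CMAS with decay, V = Y·Q·ΔS·θ_c / [X·(1+k_d θ_c)] = 0.544 × 2.86 × (774 − 20.9) × 21.7 / [2130 × (1 + 0.0822 × 21.7)] = 2.54×10^4 / 5929 = 4.288 m³.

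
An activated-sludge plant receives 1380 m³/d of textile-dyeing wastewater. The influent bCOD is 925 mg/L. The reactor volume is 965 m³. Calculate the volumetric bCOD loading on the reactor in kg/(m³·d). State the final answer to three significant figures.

L_v = Q S₀ / V = 1380 × 925 × 10⁻³ / 965.0 = 1.323 kg/(m³·d).

L_v ≈ 1.32 kg bCOD/(m³·d)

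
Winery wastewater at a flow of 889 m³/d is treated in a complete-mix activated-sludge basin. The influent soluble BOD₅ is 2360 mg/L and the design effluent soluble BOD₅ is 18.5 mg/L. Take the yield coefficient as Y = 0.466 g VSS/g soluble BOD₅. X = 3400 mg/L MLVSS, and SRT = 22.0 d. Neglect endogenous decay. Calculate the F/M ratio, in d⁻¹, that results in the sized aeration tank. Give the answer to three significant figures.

F/M ≈ 0.0983 d⁻¹

Biomass mass balance (decay neglected): V·X = Y·Q·(S₀ − S)·θ_c, so V = 0.466 × 889 × (2360 − 18.5) × 22.0 / 3400 = 6277 m³.
F/M = Q·S₀ / (V·X) = 889 × 2360 / (6277 × 3400) = 0.09831 g soluble BOD₅·(g VSS·d)⁻¹.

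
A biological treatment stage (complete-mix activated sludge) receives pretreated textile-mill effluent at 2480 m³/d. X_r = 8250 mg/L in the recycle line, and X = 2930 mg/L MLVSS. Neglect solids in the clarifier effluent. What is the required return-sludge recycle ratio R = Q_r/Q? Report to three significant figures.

R = Q_r/Q = X/(X_r − X) = 2930 / (8250 − 2930) = 0.5508.

R ≈ 0.551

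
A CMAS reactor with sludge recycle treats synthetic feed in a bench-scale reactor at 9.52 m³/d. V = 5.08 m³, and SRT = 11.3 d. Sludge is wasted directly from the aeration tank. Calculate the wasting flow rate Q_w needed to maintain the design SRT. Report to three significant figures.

Q_w ≈ 0.450 m³/d

With mixed-liquor wasting, θ_c = V/Q_w, so Q_w = V/θ_c = 5.080/11.3 = 0.4496 m³/d.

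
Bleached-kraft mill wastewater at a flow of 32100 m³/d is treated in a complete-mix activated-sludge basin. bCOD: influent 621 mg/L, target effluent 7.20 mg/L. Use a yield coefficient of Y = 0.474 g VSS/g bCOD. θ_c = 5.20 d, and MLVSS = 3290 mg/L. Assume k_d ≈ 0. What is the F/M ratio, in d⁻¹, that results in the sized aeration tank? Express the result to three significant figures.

V·X = Y·Q·ΔS·θ_c gives V = 0.474 × 32100 × (621 − 7.20) × 5.20 / 3290 = 14761 m³.
F/M = applied load / biomass = Q·S₀/(V·X) = 32100 × 621 / (14761 × 3290) = 0.4105 d⁻¹.

F/M ≈ 0.410 d⁻¹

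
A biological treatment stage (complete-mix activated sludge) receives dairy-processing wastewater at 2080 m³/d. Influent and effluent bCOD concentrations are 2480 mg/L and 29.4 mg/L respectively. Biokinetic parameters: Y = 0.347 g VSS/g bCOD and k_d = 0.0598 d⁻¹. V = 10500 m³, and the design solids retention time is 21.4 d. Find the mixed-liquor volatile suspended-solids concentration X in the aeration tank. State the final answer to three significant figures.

X = Y·Q·ΔS·θ_c / [V·(1 + k_d θ_c)] = 0.347 × 2080 × (2480 − 29.4) × 21.4 / [10500 × (1 + 0.0598 × 21.4)] = 1581 mg/L.

X ≈ 1580 mg/L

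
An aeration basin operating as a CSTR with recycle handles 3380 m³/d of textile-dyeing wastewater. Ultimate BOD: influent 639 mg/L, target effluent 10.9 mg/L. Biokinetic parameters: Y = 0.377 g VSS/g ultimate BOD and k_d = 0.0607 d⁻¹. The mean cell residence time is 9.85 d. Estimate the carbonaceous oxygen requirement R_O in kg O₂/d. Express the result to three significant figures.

Correct the yield for decay: Y_obs = Y/(1 + k_d θ_c) = 0.377 / (1 + 0.0607 × 9.85) = 0.377 / 1.598 = 0.2359.
Q·(S₀ − S) = 3380 × (639 − 10.9) × 10⁻³ = 2123 kg/d removed.
Biomass synthesised: P_X = Y_obs × 2123 = 500.9 kg VSS/d.
R_O = Q·ΔS − 1.42 P_X = 2123 − 711.3 = 1412 kg O₂/d.

R_O ≈ 1410 kg O₂/d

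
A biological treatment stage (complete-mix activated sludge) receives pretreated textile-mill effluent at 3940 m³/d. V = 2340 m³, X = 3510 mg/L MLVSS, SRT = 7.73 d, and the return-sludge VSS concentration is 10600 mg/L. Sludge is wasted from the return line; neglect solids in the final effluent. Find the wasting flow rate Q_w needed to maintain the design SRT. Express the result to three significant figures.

Wasting from the return line (neglecting effluent solids): Q_w = V·X / (θ_c·X_r) = 2340 × 3510 / (7.73 × 10600) = 100.2 m³/d.

Q_w ≈ 100 m³/d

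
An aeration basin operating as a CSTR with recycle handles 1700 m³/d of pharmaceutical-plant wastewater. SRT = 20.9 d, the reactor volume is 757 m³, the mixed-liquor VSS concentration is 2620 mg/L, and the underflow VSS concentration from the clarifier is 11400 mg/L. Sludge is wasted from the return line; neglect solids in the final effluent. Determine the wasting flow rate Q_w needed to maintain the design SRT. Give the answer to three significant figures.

Wasting from the return line (neglecting effluent solids): Q_w = V·X / (θ_c·X_r) = 757.0 × 2620 / (20.9 × 11400) = 8.324 m³/d.

Q_w ≈ 8.32 m³/d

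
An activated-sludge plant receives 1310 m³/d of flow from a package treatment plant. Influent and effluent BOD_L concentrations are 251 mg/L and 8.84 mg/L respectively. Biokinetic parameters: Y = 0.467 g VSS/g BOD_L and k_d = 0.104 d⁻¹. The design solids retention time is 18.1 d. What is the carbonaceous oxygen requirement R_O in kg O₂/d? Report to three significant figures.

R_O ≈ 244 kg O₂/d

Correct the yield for decay: Y_obs = Y/(1 + k_d θ_c) = 0.467 / (1 + 0.104 × 18.1) = 0.467 / 2.882 = 0.1620.
Q·(S₀ − S) = 1310 × (251 − 8.84) × 10⁻³ = 317.2 kg/d removed.
P_X = Y_obs·Q·(S₀ − S) = 0.1620 × 317.2 = 51.40 kg VSS/d.
Carbonaceous O₂ demand = substrate oxidised − cell-mass equivalent = 317.2 − 1.42 × 51.40 = 244.2 kg O₂/d.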